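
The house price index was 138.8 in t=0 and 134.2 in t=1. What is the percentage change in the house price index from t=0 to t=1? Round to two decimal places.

Change = (134.2 − 138.8) / 138.8 × 100
       = -4.6 / 138.8 × 100 = -3.3141%

-3.31%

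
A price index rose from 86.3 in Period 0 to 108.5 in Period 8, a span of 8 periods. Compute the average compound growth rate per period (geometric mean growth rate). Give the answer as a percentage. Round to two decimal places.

Growth factor = (108.5/86.3)^(1/8) = (1.257242)^(1/8) = 1.029028
Growth rate = 1.029028 − 1 = 0.029028 = 2.9028%

2.90%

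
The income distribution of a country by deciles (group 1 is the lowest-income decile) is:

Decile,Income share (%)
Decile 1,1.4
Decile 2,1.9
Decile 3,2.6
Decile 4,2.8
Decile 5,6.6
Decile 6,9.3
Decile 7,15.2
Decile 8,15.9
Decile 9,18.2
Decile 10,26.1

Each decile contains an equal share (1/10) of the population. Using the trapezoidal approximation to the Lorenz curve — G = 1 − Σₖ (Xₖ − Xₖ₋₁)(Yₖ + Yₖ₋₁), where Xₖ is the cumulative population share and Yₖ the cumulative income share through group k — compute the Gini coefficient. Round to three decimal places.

0.443

Cumulative income shares Yₖ: 0.0140, 0.0330, 0.0590, 0.0870, 0.1530, 0.2460, 0.3980, 0.5570, 0.7390, 1.0000
Σ (Xₖ−Xₖ₋₁)(Yₖ+Yₖ₋₁) = (1/10)(0.0140+0.0000) + (1/10)(0.0330+0.0140) + (1/10)(0.0590+0.0330) + (1/10)(0.0870+0.0590) + (1/10)(0.1530+0.0870) + (1/10)(0.2460+0.1530) + (1/10)(0.3980+0.2460) + (1/10)(0.5570+0.3980) + (1/10)(0.7390+0.5570) + (1/10)(1.0000+0.7390)
  = 0.0014 + 0.0047 + 0.0092 + 0.0146 + 0.0240 + 0.0399 + 0.0644 + 0.0955 + 0.1296 + 0.1739 = 0.5572
G = 1 − 0.5572 = 0.4428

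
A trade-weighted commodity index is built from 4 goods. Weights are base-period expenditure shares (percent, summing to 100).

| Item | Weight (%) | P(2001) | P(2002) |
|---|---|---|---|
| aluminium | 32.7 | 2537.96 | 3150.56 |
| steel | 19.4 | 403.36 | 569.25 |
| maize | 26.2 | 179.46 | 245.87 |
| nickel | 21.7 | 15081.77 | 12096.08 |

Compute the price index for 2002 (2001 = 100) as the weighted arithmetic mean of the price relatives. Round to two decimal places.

121.27

aluminium: 32.7 × (3150.56/2537.96) = 32.7 × 1.241375 = 40.5930
steel: 19.4 × (569.25/403.36) = 19.4 × 1.411270 = 27.3786
maize: 26.2 × (245.87/179.46) = 26.2 × 1.370055 = 35.8954
nickel: 21.7 × (12096.08/15081.77) = 21.7 × 0.802033 = 17.4041
Index = Σ wᵢ·(p₁ᵢ/p₀ᵢ) = 40.5930 + 27.3786 + 35.8954 + 17.4041 = 121.2712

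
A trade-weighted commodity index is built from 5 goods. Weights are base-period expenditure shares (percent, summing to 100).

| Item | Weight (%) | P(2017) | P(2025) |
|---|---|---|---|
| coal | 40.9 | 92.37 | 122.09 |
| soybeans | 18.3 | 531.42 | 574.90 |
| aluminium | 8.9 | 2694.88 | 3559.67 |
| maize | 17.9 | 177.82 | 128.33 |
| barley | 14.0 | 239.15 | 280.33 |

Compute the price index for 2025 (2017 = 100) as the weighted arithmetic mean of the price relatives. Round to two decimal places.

114.94

coal: 40.9 × (122.09/92.37) = 40.9 × 1.321749 = 54.0596
soybeans: 18.3 × (574.90/531.42) = 18.3 × 1.081819 = 19.7973
aluminium: 8.9 × (3559.67/2694.88) = 8.9 × 1.320901 = 11.7560
maize: 17.9 × (128.33/177.82) = 17.9 × 0.721685 = 12.9182
barley: 14.0 × (280.33/239.15) = 14.0 × 1.172193 = 16.4107
Index = Σ wᵢ·(p₁ᵢ/p₀ᵢ) = 54.0596 + 19.7973 + 11.7560 + 12.9182 + 16.4107 = 114.9417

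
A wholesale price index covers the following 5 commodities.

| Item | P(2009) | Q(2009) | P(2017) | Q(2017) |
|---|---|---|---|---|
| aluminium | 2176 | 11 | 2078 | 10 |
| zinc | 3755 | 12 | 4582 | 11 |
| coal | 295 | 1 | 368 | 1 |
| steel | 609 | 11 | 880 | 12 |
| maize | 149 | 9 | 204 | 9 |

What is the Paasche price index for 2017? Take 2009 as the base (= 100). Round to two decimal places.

Paasche price index uses current-period quantities as weights.
ΣP(2017)·Q(2017) = 2078×10 + 4582×11 + 368×1 + 880×12 + 204×9 = 20780 + 50402 + 368 + 10560 + 1836 = 83946
ΣP(2009)·Q(2017) = 2176×10 + 3755×11 + 295×1 + 609×12 + 149×9 = 21760 + 41305 + 295 + 7308 + 1341 = 72009
Index = 83946 / 72009 × 100 = 116.5771

116.58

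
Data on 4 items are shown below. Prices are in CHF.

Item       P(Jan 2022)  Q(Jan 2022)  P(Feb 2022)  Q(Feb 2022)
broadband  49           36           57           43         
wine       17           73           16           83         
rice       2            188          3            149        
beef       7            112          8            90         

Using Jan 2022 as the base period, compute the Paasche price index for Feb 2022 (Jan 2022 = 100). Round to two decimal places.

111.25

Paasche price index uses current-period quantities as weights.
ΣP(Feb 2022)·Q(Feb 2022) = 57×43 + 16×83 + 3×149 + 8×90 = 2451 + 1328 + 447 + 720 = 4946
ΣP(Jan 2022)·Q(Feb 2022) = 49×43 + 17×83 + 2×149 + 7×90 = 2107 + 1411 + 298 + 630 = 4446
Index = 4946 / 4446 × 100 = 111.2461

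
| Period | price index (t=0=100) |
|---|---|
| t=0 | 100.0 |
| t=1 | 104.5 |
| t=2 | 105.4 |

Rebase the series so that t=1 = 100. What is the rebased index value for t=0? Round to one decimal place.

Rebased(t=0) = 100.0 / 104.5 × 100 = 95.6938

95.7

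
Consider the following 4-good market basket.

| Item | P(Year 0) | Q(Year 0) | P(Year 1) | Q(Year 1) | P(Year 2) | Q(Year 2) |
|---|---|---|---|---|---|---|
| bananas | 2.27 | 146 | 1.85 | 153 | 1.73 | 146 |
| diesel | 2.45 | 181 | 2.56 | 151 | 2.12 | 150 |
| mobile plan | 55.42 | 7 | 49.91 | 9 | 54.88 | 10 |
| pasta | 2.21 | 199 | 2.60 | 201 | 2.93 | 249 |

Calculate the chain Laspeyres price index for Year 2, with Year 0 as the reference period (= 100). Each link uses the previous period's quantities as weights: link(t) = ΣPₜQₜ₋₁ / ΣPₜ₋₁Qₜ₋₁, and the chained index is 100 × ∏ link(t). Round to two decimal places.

101.45

Link Year 0→Year 1:
ΣP(Year 1)Q(Year 0) = 1.85×146 + 2.56×181 + 49.91×7 + 2.60×199 = 270.1 + 463.36 + 349.37 + 517.4 = 1600.23
ΣP(Year 0)Q(Year 0) = 2.27×146 + 2.45×181 + 55.42×7 + 2.21×199 = 331.42 + 443.45 + 387.94 + 439.79 = 1602.6
link = 1600.23/1602.6 = 0.998521
Link Year 1→Year 2:
ΣP(Year 2)Q(Year 1) = 1.73×153 + 2.12×151 + 54.88×9 + 2.93×201 = 264.69 + 320.12 + 493.92 + 588.93 = 1667.66
ΣP(Year 1)Q(Year 1) = 1.85×153 + 2.56×151 + 49.91×9 + 2.60×201 = 283.05 + 386.56 + 449.19 + 522.6 = 1641.4
link = 1667.66/1641.4 = 1.015999
Chained index = 100 × 0.998521 × 1.015999 = 101.4496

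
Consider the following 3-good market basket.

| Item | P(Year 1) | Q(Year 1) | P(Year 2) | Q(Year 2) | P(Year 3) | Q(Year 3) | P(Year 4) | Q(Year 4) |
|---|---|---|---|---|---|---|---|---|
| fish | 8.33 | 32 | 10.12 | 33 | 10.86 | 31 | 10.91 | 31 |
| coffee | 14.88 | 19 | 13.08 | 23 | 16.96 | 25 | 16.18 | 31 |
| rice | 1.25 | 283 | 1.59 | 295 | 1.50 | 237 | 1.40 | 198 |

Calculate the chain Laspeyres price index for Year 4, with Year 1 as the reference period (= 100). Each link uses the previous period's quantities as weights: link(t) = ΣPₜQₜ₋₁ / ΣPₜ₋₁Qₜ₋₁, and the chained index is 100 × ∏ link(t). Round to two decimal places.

Link Year 1→Year 2:
ΣP(Year 2)Q(Year 1) = 10.12×32 + 13.08×19 + 1.59×283 = 323.84 + 248.52 + 449.97 = 1022.33
ΣP(Year 1)Q(Year 1) = 8.33×32 + 14.88×19 + 1.25×283 = 266.56 + 282.72 + 353.75 = 903.03
link = 1022.33/903.03 = 1.132111
Link Year 2→Year 3:
ΣP(Year 3)Q(Year 2) = 10.86×33 + 16.96×23 + 1.50×295 = 358.38 + 390.08 + 442.5 = 1190.96
ΣP(Year 2)Q(Year 2) = 10.12×33 + 13.08×23 + 1.59×295 = 333.96 + 300.84 + 469.05 = 1103.85
link = 1190.96/1103.85 = 1.078915
Link Year 3→Year 4:
ΣP(Year 4)Q(Year 3) = 10.91×31 + 16.18×25 + 1.40×237 = 338.21 + 404.5 + 331.8 = 1074.51
ΣP(Year 3)Q(Year 3) = 10.86×31 + 16.96×25 + 1.50×237 = 336.66 + 424 + 355.5 = 1116.16
link = 1074.51/1116.16 = 0.962685
Chained index = 100 × 1.132111 × 1.078915 × 0.962685 = 117.5872

117.59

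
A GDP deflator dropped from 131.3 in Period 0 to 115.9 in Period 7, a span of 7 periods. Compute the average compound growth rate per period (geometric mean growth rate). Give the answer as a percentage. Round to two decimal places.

Growth factor = (115.9/131.3)^(1/7) = (0.882711)^(1/7) = 0.982335
Growth rate = 0.982335 − 1 = -0.017665 = -1.7665%

-1.77%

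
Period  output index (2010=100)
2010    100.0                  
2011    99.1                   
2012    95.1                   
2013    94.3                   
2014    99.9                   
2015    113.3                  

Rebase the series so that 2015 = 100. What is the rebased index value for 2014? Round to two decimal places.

88.17

Rebased(2014) = 99.9 / 113.3 × 100 = 88.1730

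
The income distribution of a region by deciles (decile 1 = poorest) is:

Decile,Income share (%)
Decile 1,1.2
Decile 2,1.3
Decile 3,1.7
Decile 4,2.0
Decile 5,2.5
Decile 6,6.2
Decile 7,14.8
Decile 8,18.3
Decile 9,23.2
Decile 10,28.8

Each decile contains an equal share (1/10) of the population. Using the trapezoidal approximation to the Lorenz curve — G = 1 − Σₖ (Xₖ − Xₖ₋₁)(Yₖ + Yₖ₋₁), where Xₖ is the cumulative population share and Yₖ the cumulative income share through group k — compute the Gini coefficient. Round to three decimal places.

0.527

Cumulative income shares Yₖ: 0.0120, 0.0250, 0.0420, 0.0620, 0.0870, 0.1490, 0.2970, 0.4800, 0.7120, 1.0000
Σ (Xₖ−Xₖ₋₁)(Yₖ+Yₖ₋₁) = (1/10)(0.0120+0.0000) + (1/10)(0.0250+0.0120) + (1/10)(0.0420+0.0250) + (1/10)(0.0620+0.0420) + (1/10)(0.0870+0.0620) + (1/10)(0.1490+0.0870) + (1/10)(0.2970+0.1490) + (1/10)(0.4800+0.2970) + (1/10)(0.7120+0.4800) + (1/10)(1.0000+0.7120)
  = 0.0012 + 0.0037 + 0.0067 + 0.0104 + 0.0149 + 0.0236 + 0.0446 + 0.0777 + 0.1192 + 0.1712 = 0.4732
G = 1 − 0.4732 = 0.5268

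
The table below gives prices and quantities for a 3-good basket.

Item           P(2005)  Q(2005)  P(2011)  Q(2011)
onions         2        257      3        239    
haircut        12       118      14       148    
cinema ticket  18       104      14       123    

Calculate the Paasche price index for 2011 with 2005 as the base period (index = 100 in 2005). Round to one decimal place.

Paasche price index uses current-period quantities as weights.
ΣP(2011)·Q(2011) = 3×239 + 14×148 + 14×123 = 717 + 2072 + 1722 = 4511
ΣP(2005)·Q(2011) = 2×239 + 12×148 + 18×123 = 478 + 1776 + 2214 = 4468
Index = 4511 / 4468 × 100 = 100.9624

101.0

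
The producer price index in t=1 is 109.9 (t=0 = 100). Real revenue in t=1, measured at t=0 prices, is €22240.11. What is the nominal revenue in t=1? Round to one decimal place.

Nominal = Real × (Index/100) = 22240.11 × (109.9/100)
        = 22240.11 × 1.099 = 24441.8809

24441.9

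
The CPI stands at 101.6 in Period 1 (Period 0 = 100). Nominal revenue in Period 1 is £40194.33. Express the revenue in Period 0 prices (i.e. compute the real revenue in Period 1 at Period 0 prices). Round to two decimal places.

Real = Nominal ÷ (Index/100) = 40194.33 ÷ (101.6/100)
     = 40194.33 ÷ 1.016 = 39561.3484

39561.35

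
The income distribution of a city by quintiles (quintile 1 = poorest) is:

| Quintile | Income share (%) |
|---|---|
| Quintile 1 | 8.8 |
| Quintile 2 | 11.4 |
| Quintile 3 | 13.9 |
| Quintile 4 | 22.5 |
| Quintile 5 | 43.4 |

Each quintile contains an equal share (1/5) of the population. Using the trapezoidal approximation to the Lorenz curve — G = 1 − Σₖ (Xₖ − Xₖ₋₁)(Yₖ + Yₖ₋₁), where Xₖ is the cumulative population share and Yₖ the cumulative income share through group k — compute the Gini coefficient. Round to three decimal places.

0.321

Cumulative income shares Yₖ: 0.0880, 0.2020, 0.3410, 0.5660, 1.0000
Σ (Xₖ−Xₖ₋₁)(Yₖ+Yₖ₋₁) = (1/5)(0.0880+0.0000) + (1/5)(0.2020+0.0880) + (1/5)(0.3410+0.2020) + (1/5)(0.5660+0.3410) + (1/5)(1.0000+0.5660)
  = 0.0176 + 0.0580 + 0.1086 + 0.1814 + 0.3132 = 0.6788
G = 1 − 0.6788 = 0.3212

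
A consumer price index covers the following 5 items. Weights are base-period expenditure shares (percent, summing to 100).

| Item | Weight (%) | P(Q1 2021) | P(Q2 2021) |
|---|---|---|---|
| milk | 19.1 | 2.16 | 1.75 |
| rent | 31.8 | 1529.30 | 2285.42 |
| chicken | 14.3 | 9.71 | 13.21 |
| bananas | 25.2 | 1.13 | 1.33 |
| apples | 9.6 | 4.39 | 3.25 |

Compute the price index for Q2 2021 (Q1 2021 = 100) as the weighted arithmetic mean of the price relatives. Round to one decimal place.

milk: 19.1 × (1.75/2.16) = 19.1 × 0.810185 = 15.4745
rent: 31.8 × (2285.42/1529.30) = 31.8 × 1.494422 = 47.5226
chicken: 14.3 × (13.21/9.71) = 14.3 × 1.360453 = 19.4545
bananas: 25.2 × (1.33/1.13) = 25.2 × 1.176991 = 29.6602
apples: 9.6 × (3.25/4.39) = 9.6 × 0.740319 = 7.1071
Index = Σ wᵢ·(p₁ᵢ/p₀ᵢ) = 15.4745 + 47.5226 + 19.4545 + 29.6602 + 7.1071 = 119.2189

119.2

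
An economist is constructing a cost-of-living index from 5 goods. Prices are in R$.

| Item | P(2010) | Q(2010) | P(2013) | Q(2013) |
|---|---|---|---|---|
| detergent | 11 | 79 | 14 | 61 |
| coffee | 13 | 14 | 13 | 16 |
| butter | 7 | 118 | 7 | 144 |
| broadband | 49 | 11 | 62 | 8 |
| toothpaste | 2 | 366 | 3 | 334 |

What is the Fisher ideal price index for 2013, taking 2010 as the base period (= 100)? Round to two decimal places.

Laspeyres component (base-period weights):
ΣP(2013)Q(2010) = 14×79 + 13×14 + 7×118 + 62×11 + 3×366 = 1106 + 182 + 826 + 682 + 1098 = 3894
ΣP(2010)Q(2010) = 11×79 + 13×14 + 7×118 + 49×11 + 2×366 = 869 + 182 + 826 + 539 + 732 = 3148
L = 3894 / 3148 × 100 = 123.6976
Paasche component (current-period weights):
ΣP(2013)Q(2013) = 14×61 + 13×16 + 7×144 + 62×8 + 3×334 = 854 + 208 + 1008 + 496 + 1002 = 3568
ΣP(2010)Q(2013) = 11×61 + 13×16 + 7×144 + 49×8 + 2×334 = 671 + 208 + 1008 + 392 + 668 = 2947
P = 3568 / 2947 × 100 = 121.0723
Fisher = √(L × P) = √(123.6976 × 121.0723) = 122.3779

122.38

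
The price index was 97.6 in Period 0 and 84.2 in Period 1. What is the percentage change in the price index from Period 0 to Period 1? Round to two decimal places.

-13.73%

Change = (84.2 − 97.6) / 97.6 × 100
       = -13.4 / 97.6 × 100 = -13.7295%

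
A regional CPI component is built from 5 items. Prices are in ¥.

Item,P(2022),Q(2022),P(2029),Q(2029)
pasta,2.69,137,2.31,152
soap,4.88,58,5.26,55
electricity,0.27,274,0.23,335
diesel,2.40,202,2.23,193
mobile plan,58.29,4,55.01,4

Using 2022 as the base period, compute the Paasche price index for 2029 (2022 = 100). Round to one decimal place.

93.4

Paasche price index uses current-period quantities as weights.
ΣP(2029)·Q(2029) = 2.31×152 + 5.26×55 + 0.23×335 + 2.23×193 + 55.01×4 = 351.12 + 289.3 + 77.05 + 430.39 + 220.04 = 1367.9
ΣP(2022)·Q(2029) = 2.69×152 + 4.88×55 + 0.27×335 + 2.40×193 + 58.29×4 = 408.88 + 268.4 + 90.45 + 463.2 + 233.16 = 1464.09
Index = 1367.9 / 1464.09 × 100 = 93.4300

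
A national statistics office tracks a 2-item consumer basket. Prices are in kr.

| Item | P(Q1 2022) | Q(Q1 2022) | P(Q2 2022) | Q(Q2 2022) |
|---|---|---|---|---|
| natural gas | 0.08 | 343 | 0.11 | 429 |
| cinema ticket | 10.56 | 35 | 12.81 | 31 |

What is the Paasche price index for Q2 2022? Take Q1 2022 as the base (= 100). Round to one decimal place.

Paasche price index uses current-period quantities as weights.
ΣP(Q2 2022)·Q(Q2 2022) = 0.11×429 + 12.81×31 = 47.19 + 397.11 = 444.3
ΣP(Q1 2022)·Q(Q2 2022) = 0.08×429 + 10.56×31 = 34.32 + 327.36 = 361.68
Index = 444.3 / 361.68 × 100 = 122.8434

122.8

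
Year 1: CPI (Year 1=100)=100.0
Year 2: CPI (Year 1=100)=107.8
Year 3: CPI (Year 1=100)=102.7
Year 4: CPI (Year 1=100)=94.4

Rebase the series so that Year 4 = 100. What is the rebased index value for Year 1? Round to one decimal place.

Rebased(Year 1) = 100.0 / 94.4 × 100 = 105.9322

105.9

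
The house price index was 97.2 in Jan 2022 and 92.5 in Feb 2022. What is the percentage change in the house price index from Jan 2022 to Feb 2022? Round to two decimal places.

-4.84%

Change = (92.5 − 97.2) / 97.2 × 100
       = -4.7 / 97.2 × 100 = -4.8354%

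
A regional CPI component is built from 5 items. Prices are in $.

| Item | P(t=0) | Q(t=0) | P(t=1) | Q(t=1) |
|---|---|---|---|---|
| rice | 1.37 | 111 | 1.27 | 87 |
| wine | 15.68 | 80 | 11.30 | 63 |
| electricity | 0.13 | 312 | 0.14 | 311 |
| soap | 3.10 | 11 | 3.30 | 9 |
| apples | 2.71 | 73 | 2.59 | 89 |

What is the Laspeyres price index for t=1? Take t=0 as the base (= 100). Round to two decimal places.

78.26

Laspeyres price index uses base-period quantities as weights.
ΣP(t=1)·Q(t=0) = 1.27×111 + 11.30×80 + 0.14×312 + 3.30×11 + 2.59×73 = 140.97 + 904 + 43.68 + 36.3 + 189.07 = 1314.02
ΣP(t=0)·Q(t=0) = 1.37×111 + 15.68×80 + 0.13×312 + 3.10×11 + 2.71×73 = 152.07 + 1254.4 + 40.56 + 34.1 + 197.83 = 1678.96
Index = 1314.02 / 1678.96 × 100 = 78.2639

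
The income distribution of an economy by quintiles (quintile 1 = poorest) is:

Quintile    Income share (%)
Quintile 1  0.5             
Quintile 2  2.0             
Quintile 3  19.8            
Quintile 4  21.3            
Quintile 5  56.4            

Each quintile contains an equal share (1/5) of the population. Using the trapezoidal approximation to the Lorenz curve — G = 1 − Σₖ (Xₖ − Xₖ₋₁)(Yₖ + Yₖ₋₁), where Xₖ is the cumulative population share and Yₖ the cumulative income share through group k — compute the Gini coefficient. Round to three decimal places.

0.524

Cumulative income shares Yₖ: 0.0050, 0.0250, 0.2230, 0.4360, 1.0000
Σ (Xₖ−Xₖ₋₁)(Yₖ+Yₖ₋₁) = (1/5)(0.0050+0.0000) + (1/5)(0.0250+0.0050) + (1/5)(0.2230+0.0250) + (1/5)(0.4360+0.2230) + (1/5)(1.0000+0.4360)
  = 0.0010 + 0.0060 + 0.0496 + 0.1318 + 0.2872 = 0.4756
G = 1 − 0.4756 = 0.5244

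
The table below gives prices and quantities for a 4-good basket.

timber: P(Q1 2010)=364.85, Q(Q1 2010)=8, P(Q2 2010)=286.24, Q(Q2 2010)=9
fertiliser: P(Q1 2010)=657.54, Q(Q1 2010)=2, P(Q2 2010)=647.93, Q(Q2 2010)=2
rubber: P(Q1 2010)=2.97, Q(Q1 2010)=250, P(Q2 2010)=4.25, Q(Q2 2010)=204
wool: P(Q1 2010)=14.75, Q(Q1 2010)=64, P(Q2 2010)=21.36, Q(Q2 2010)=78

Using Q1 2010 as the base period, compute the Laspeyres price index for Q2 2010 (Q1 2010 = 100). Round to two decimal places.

101.60

Laspeyres price index uses base-period quantities as weights.
ΣP(Q2 2010)·Q(Q1 2010) = 286.24×8 + 647.93×2 + 4.25×250 + 21.36×64 = 2289.92 + 1295.86 + 1062.5 + 1367.04 = 6015.32
ΣP(Q1 2010)·Q(Q1 2010) = 364.85×8 + 657.54×2 + 2.97×250 + 14.75×64 = 2918.8 + 1315.08 + 742.5 + 944 = 5920.38
Index = 6015.32 / 5920.38 × 100 = 101.6036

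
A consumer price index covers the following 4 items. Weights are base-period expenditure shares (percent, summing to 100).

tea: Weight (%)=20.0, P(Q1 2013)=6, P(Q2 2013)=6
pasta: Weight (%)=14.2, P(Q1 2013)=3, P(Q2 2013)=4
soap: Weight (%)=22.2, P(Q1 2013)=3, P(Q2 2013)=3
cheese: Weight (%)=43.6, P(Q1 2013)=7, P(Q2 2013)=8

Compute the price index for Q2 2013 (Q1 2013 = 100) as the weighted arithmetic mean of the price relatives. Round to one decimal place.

111.0

tea: 20.0 × (6/6) = 20.0 × 1.000000 = 20.0000
pasta: 14.2 × (4/3) = 14.2 × 1.333333 = 18.9333
soap: 22.2 × (3/3) = 22.2 × 1.000000 = 22.2000
cheese: 43.6 × (8/7) = 43.6 × 1.142857 = 49.8286
Index = Σ wᵢ·(p₁ᵢ/p₀ᵢ) = 20.0000 + 18.9333 + 22.2000 + 49.8286 = 110.9619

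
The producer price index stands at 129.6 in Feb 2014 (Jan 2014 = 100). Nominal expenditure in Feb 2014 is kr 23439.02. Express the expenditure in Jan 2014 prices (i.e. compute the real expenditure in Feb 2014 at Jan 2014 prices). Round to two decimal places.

Real = Nominal ÷ (Index/100) = 23439.02 ÷ (129.6/100)
     = 23439.02 ÷ 1.296 = 18085.6636

18085.66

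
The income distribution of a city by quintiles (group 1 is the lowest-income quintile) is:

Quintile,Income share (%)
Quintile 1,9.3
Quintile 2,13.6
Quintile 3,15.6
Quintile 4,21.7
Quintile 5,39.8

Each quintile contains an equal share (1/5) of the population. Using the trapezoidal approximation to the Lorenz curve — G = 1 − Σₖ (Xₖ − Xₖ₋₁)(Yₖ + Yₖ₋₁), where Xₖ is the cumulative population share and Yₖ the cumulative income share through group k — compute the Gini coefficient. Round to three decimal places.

0.276

Cumulative income shares Yₖ: 0.0930, 0.2290, 0.3850, 0.6020, 1.0000
Σ (Xₖ−Xₖ₋₁)(Yₖ+Yₖ₋₁) = (1/5)(0.0930+0.0000) + (1/5)(0.2290+0.0930) + (1/5)(0.3850+0.2290) + (1/5)(0.6020+0.3850) + (1/5)(1.0000+0.6020)
  = 0.0186 + 0.0644 + 0.1228 + 0.1974 + 0.3204 = 0.7236
G = 1 − 0.7236 = 0.2764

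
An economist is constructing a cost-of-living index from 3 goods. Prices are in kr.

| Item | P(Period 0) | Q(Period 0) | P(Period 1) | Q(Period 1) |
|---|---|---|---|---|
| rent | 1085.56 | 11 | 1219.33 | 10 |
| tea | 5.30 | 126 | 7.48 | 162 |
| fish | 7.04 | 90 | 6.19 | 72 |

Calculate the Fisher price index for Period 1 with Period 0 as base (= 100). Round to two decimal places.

Laspeyres component (base-period weights):
ΣP(Period 1)Q(Period 0) = 1219.33×11 + 7.48×126 + 6.19×90 = 13412.63 + 942.48 + 557.1 = 14912.21
ΣP(Period 0)Q(Period 0) = 1085.56×11 + 5.30×126 + 7.04×90 = 11941.16 + 667.8 + 633.6 = 13242.56
L = 14912.21 / 13242.56 × 100 = 112.6082
Paasche component (current-period weights):
ΣP(Period 1)Q(Period 1) = 1219.33×10 + 7.48×162 + 6.19×72 = 12193.3 + 1211.76 + 445.68 = 13850.74
ΣP(Period 0)Q(Period 1) = 1085.56×10 + 5.30×162 + 7.04×72 = 10855.6 + 858.6 + 506.88 = 12221.08
P = 13850.74 / 12221.08 × 100 = 113.3348
Fisher = √(L × P) = √(112.6082 × 113.3348) = 112.9709

112.97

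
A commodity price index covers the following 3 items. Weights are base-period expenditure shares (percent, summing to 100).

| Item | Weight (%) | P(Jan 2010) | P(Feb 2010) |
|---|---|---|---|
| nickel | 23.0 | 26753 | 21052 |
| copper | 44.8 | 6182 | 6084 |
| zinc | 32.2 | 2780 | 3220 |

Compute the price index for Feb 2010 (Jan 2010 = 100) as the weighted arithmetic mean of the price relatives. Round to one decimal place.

nickel: 23.0 × (21052/26753) = 23.0 × 0.786902 = 18.0988
copper: 44.8 × (6084/6182) = 44.8 × 0.984148 = 44.0898
zinc: 32.2 × (3220/2780) = 32.2 × 1.158273 = 37.2964
Index = Σ wᵢ·(p₁ᵢ/p₀ᵢ) = 18.0988 + 44.0898 + 37.2964 = 99.4850

99.5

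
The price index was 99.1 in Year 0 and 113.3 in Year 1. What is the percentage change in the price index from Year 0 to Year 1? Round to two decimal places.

14.33%

Change = (113.3 − 99.1) / 99.1 × 100
       = 14.2 / 99.1 × 100 = 14.3290%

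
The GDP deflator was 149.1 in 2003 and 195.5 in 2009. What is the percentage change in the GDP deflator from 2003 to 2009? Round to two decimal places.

Change = (195.5 − 149.1) / 149.1 × 100
       = 46.4 / 149.1 × 100 = 31.1201%

31.12%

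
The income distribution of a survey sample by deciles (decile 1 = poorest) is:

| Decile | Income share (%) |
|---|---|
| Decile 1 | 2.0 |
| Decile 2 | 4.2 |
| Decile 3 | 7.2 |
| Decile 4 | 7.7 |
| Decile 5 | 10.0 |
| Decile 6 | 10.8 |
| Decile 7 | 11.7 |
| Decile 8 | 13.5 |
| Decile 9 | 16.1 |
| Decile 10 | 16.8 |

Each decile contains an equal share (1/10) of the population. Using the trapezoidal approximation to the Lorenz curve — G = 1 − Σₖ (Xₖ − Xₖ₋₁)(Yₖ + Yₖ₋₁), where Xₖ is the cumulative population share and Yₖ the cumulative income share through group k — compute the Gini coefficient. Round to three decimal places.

Cumulative income shares Yₖ: 0.0200, 0.0620, 0.1340, 0.2110, 0.3110, 0.4190, 0.5360, 0.6710, 0.8320, 1.0000
Σ (Xₖ−Xₖ₋₁)(Yₖ+Yₖ₋₁) = (1/10)(0.0200+0.0000) + (1/10)(0.0620+0.0200) + (1/10)(0.1340+0.0620) + (1/10)(0.2110+0.1340) + (1/10)(0.3110+0.2110) + (1/10)(0.4190+0.3110) + (1/10)(0.5360+0.4190) + (1/10)(0.6710+0.5360) + (1/10)(0.8320+0.6710) + (1/10)(1.0000+0.8320)
  = 0.0020 + 0.0082 + 0.0196 + 0.0345 + 0.0522 + 0.0730 + 0.0955 + 0.1207 + 0.1503 + 0.1832 = 0.7392
G = 1 − 0.7392 = 0.2608

0.261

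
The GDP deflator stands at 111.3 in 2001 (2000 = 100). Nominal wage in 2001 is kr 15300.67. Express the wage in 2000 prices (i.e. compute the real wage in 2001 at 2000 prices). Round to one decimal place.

Real = Nominal ÷ (Index/100) = 15300.67 ÷ (111.3/100)
     = 15300.67 ÷ 1.113 = 13747.2327

13747.2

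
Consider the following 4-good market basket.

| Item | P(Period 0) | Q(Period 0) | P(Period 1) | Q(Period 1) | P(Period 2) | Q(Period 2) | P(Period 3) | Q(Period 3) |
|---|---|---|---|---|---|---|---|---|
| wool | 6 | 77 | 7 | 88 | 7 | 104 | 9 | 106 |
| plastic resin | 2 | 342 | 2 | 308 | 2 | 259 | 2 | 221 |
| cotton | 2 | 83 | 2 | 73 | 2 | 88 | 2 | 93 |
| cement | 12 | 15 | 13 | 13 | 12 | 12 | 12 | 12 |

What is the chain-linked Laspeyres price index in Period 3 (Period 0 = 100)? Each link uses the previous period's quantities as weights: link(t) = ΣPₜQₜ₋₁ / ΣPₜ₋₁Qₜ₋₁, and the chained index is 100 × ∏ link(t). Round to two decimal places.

Link Period 0→Period 1:
ΣP(Period 1)Q(Period 0) = 7×77 + 2×342 + 2×83 + 13×15 = 539 + 684 + 166 + 195 = 1584
ΣP(Period 0)Q(Period 0) = 6×77 + 2×342 + 2×83 + 12×15 = 462 + 684 + 166 + 180 = 1492
link = 1584/1492 = 1.061662
Link Period 1→Period 2:
ΣP(Period 2)Q(Period 1) = 7×88 + 2×308 + 2×73 + 12×13 = 616 + 616 + 146 + 156 = 1534
ΣP(Period 1)Q(Period 1) = 7×88 + 2×308 + 2×73 + 13×13 = 616 + 616 + 146 + 169 = 1547
link = 1534/1547 = 0.991597
Link Period 2→Period 3:
ΣP(Period 3)Q(Period 2) = 9×104 + 2×259 + 2×88 + 12×12 = 936 + 518 + 176 + 144 = 1774
ΣP(Period 2)Q(Period 2) = 7×104 + 2×259 + 2×88 + 12×12 = 728 + 518 + 176 + 144 = 1566
link = 1774/1566 = 1.132822
Chained index = 100 × 1.061662 × 0.991597 × 1.132822 = 119.2568

119.26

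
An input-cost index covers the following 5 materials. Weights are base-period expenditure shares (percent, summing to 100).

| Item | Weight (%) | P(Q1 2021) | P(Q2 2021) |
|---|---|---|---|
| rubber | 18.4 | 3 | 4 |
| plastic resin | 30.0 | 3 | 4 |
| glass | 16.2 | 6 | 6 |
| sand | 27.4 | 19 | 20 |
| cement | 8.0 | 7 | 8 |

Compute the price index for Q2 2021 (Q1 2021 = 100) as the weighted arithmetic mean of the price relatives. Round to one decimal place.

rubber: 18.4 × (4/3) = 18.4 × 1.333333 = 24.5333
plastic resin: 30.0 × (4/3) = 30.0 × 1.333333 = 40.0000
glass: 16.2 × (6/6) = 16.2 × 1.000000 = 16.2000
sand: 27.4 × (20/19) = 27.4 × 1.052632 = 28.8421
cement: 8.0 × (8/7) = 8.0 × 1.142857 = 9.1429
Index = Σ wᵢ·(p₁ᵢ/p₀ᵢ) = 24.5333 + 40.0000 + 16.2000 + 28.8421 + 9.1429 = 118.7183

118.7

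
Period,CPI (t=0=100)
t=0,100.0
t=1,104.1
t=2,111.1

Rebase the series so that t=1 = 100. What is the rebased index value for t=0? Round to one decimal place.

Rebased(t=0) = 100.0 / 104.1 × 100 = 96.0615

96.1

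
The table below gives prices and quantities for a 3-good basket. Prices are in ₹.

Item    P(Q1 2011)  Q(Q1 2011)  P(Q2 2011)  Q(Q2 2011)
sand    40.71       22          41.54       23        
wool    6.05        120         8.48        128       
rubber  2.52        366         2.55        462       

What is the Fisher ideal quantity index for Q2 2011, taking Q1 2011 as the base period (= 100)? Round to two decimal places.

112.69

Laspeyres component (base-period weights):
ΣP(Q1 2011)Q(Q2 2011) = 40.71×23 + 6.05×128 + 2.52×462 = 936.33 + 774.4 + 1164.24 = 2874.97
ΣP(Q1 2011)Q(Q1 2011) = 40.71×22 + 6.05×120 + 2.52×366 = 895.62 + 726 + 922.32 = 2543.94
L = 2874.97 / 2543.94 × 100 = 113.0125
Paasche component (current-period weights):
ΣP(Q2 2011)Q(Q2 2011) = 41.54×23 + 8.48×128 + 2.55×462 = 955.42 + 1085.44 + 1178.1 = 3218.96
ΣP(Q2 2011)Q(Q1 2011) = 41.54×22 + 8.48×120 + 2.55×366 = 913.88 + 1017.6 + 933.3 = 2864.78
P = 3218.96 / 2864.78 × 100 = 112.3633
Fisher = √(L × P) = √(113.0125 × 112.3633) = 112.6874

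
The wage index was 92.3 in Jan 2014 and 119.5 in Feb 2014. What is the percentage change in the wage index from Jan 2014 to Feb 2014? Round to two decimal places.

Change = (119.5 − 92.3) / 92.3 × 100
       = 27.2 / 92.3 × 100 = 29.4691%

29.47%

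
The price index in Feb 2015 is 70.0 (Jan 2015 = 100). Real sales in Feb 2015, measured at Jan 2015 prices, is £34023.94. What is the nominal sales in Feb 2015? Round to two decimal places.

Nominal = Real × (Index/100) = 34023.94 × (70.0/100)
        = 34023.94 × 0.700 = 23816.7580

23816.76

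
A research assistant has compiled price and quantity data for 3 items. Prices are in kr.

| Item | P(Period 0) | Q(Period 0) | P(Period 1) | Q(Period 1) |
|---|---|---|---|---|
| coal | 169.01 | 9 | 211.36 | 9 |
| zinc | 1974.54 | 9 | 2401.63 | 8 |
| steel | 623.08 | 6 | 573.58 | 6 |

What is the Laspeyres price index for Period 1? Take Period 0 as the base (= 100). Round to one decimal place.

Laspeyres price index uses base-period quantities as weights.
ΣP(Period 1)·Q(Period 0) = 211.36×9 + 2401.63×9 + 573.58×6 = 1902.24 + 21614.67 + 3441.48 = 26958.39
ΣP(Period 0)·Q(Period 0) = 169.01×9 + 1974.54×9 + 623.08×6 = 1521.09 + 17770.86 + 3738.48 = 23030.43
Index = 26958.39 / 23030.43 × 100 = 117.0555

117.1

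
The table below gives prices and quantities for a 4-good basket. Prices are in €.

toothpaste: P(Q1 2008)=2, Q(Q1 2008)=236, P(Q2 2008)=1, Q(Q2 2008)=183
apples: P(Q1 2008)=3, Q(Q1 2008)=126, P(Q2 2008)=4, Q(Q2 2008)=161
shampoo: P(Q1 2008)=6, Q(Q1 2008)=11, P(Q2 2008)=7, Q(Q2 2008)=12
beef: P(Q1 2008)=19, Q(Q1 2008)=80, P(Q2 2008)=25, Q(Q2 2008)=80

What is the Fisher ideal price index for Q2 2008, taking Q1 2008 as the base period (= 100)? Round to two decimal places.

117.43

Laspeyres component (base-period weights):
ΣP(Q2 2008)Q(Q1 2008) = 1×236 + 4×126 + 7×11 + 25×80 = 236 + 504 + 77 + 2000 = 2817
ΣP(Q1 2008)Q(Q1 2008) = 2×236 + 3×126 + 6×11 + 19×80 = 472 + 378 + 66 + 1520 = 2436
L = 2817 / 2436 × 100 = 115.6404
Paasche component (current-period weights):
ΣP(Q2 2008)Q(Q2 2008) = 1×183 + 4×161 + 7×12 + 25×80 = 183 + 644 + 84 + 2000 = 2911
ΣP(Q1 2008)Q(Q2 2008) = 2×183 + 3×161 + 6×12 + 19×80 = 366 + 483 + 72 + 1520 = 2441
P = 2911 / 2441 × 100 = 119.2544
Fisher = √(L × P) = √(115.6404 × 119.2544) = 117.4335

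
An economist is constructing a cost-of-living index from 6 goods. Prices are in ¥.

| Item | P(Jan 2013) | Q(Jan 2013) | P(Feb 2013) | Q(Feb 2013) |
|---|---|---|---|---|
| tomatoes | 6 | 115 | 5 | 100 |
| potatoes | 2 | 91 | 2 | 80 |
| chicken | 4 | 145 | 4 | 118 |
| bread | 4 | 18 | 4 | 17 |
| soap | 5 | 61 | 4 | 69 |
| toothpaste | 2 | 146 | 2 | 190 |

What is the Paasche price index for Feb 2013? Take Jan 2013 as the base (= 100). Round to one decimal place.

Paasche price index uses current-period quantities as weights.
ΣP(Feb 2013)·Q(Feb 2013) = 5×100 + 2×80 + 4×118 + 4×17 + 4×69 + 2×190 = 500 + 160 + 472 + 68 + 276 + 380 = 1856
ΣP(Jan 2013)·Q(Feb 2013) = 6×100 + 2×80 + 4×118 + 4×17 + 5×69 + 2×190 = 600 + 160 + 472 + 68 + 345 + 380 = 2025
Index = 1856 / 2025 × 100 = 91.6543

91.7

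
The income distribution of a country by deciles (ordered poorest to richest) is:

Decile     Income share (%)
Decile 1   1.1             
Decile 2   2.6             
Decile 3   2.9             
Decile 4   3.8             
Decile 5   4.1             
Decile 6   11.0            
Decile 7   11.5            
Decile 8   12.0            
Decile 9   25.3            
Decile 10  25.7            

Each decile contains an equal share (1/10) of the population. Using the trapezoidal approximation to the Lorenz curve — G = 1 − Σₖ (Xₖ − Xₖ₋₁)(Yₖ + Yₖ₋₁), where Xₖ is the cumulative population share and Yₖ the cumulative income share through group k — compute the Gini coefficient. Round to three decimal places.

0.456

Cumulative income shares Yₖ: 0.0110, 0.0370, 0.0660, 0.1040, 0.1450, 0.2550, 0.3700, 0.4900, 0.7430, 1.0000
Σ (Xₖ−Xₖ₋₁)(Yₖ+Yₖ₋₁) = (1/10)(0.0110+0.0000) + (1/10)(0.0370+0.0110) + (1/10)(0.0660+0.0370) + (1/10)(0.1040+0.0660) + (1/10)(0.1450+0.1040) + (1/10)(0.2550+0.1450) + (1/10)(0.3700+0.2550) + (1/10)(0.4900+0.3700) + (1/10)(0.7430+0.4900) + (1/10)(1.0000+0.7430)
  = 0.0011 + 0.0048 + 0.0103 + 0.0170 + 0.0249 + 0.0400 + 0.0625 + 0.0860 + 0.1233 + 0.1743 = 0.5442
G = 1 − 0.5442 = 0.4558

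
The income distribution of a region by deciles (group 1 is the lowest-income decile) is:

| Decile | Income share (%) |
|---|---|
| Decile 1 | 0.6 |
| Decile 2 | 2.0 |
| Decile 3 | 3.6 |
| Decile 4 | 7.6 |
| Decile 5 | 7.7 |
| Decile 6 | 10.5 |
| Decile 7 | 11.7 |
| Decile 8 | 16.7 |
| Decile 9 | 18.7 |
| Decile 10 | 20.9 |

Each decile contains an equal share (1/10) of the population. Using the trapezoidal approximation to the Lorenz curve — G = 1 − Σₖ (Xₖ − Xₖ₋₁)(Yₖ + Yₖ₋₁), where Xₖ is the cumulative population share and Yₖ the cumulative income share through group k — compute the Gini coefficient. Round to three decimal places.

Cumulative income shares Yₖ: 0.0060, 0.0260, 0.0620, 0.1380, 0.2150, 0.3200, 0.4370, 0.6040, 0.7910, 1.0000
Σ (Xₖ−Xₖ₋₁)(Yₖ+Yₖ₋₁) = (1/10)(0.0060+0.0000) + (1/10)(0.0260+0.0060) + (1/10)(0.0620+0.0260) + (1/10)(0.1380+0.0620) + (1/10)(0.2150+0.1380) + (1/10)(0.3200+0.2150) + (1/10)(0.4370+0.3200) + (1/10)(0.6040+0.4370) + (1/10)(0.7910+0.6040) + (1/10)(1.0000+0.7910)
  = 0.0006 + 0.0032 + 0.0088 + 0.0200 + 0.0353 + 0.0535 + 0.0757 + 0.1041 + 0.1395 + 0.1791 = 0.6198
G = 1 − 0.6198 = 0.3802

0.380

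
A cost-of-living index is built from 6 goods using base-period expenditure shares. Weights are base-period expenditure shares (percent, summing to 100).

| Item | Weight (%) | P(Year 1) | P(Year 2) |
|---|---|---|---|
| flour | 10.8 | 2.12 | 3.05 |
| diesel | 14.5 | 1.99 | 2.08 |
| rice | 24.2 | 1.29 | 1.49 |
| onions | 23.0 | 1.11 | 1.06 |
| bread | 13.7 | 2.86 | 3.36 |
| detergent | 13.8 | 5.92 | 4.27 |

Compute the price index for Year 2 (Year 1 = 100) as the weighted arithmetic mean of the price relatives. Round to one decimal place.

flour: 10.8 × (3.05/2.12) = 10.8 × 1.438679 = 15.5377
diesel: 14.5 × (2.08/1.99) = 14.5 × 1.045226 = 15.1558
rice: 24.2 × (1.49/1.29) = 24.2 × 1.155039 = 27.9519
onions: 23.0 × (1.06/1.11) = 23.0 × 0.954955 = 21.9640
bread: 13.7 × (3.36/2.86) = 13.7 × 1.174825 = 16.0951
detergent: 13.8 × (4.27/5.92) = 13.8 × 0.721284 = 9.9537
Index = Σ wᵢ·(p₁ᵢ/p₀ᵢ) = 15.5377 + 15.1558 + 27.9519 + 21.9640 + 16.0951 + 9.9537 = 106.6582

106.7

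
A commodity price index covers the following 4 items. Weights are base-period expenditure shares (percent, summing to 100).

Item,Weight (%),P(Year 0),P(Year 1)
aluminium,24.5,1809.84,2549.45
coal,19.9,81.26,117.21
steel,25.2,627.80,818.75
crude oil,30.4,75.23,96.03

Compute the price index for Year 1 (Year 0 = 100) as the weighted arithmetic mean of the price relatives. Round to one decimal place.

134.9

aluminium: 24.5 × (2549.45/1809.84) = 24.5 × 1.408660 = 34.5122
coal: 19.9 × (117.21/81.26) = 19.9 × 1.442407 = 28.7039
steel: 25.2 × (818.75/627.80) = 25.2 × 1.304157 = 32.8648
crude oil: 30.4 × (96.03/75.23) = 30.4 × 1.276485 = 38.8052
Index = Σ wᵢ·(p₁ᵢ/p₀ᵢ) = 34.5122 + 28.7039 + 32.8648 + 38.8052 = 134.8860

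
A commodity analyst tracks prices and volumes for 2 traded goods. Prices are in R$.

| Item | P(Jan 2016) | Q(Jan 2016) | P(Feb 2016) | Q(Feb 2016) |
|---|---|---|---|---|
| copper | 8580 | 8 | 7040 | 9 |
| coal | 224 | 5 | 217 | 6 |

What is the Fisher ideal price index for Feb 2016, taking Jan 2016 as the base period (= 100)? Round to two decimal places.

Laspeyres component (base-period weights):
ΣP(Feb 2016)Q(Jan 2016) = 7040×8 + 217×5 = 56320 + 1085 = 57405
ΣP(Jan 2016)Q(Jan 2016) = 8580×8 + 224×5 = 68640 + 1120 = 69760
L = 57405 / 69760 × 100 = 82.2893
Paasche component (current-period weights):
ΣP(Feb 2016)Q(Feb 2016) = 7040×9 + 217×6 = 63360 + 1302 = 64662
ΣP(Jan 2016)Q(Feb 2016) = 8580×9 + 224×6 = 77220 + 1344 = 78564
P = 64662 / 78564 × 100 = 82.3049
Fisher = √(L × P) = √(82.2893 × 82.3049) = 82.2971

82.30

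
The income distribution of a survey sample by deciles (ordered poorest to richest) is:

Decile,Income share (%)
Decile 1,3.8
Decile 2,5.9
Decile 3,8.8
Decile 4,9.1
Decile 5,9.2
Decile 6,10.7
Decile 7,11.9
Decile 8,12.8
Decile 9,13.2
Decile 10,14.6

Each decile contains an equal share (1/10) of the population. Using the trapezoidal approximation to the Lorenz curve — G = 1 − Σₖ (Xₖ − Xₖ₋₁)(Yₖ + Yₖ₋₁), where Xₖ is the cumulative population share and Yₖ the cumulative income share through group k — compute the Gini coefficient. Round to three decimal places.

Cumulative income shares Yₖ: 0.0380, 0.0970, 0.1850, 0.2760, 0.3680, 0.4750, 0.5940, 0.7220, 0.8540, 1.0000
Σ (Xₖ−Xₖ₋₁)(Yₖ+Yₖ₋₁) = (1/10)(0.0380+0.0000) + (1/10)(0.0970+0.0380) + (1/10)(0.1850+0.0970) + (1/10)(0.2760+0.1850) + (1/10)(0.3680+0.2760) + (1/10)(0.4750+0.3680) + (1/10)(0.5940+0.4750) + (1/10)(0.7220+0.5940) + (1/10)(0.8540+0.7220) + (1/10)(1.0000+0.8540)
  = 0.0038 + 0.0135 + 0.0282 + 0.0461 + 0.0644 + 0.0843 + 0.1069 + 0.1316 + 0.1576 + 0.1854 = 0.8218
G = 1 − 0.8218 = 0.1782

0.178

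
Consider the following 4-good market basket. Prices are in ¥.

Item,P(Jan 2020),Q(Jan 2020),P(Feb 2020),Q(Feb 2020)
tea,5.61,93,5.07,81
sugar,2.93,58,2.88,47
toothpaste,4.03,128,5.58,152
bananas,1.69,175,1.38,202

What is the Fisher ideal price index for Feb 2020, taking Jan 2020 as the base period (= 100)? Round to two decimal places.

107.13

Laspeyres component (base-period weights):
ΣP(Feb 2020)Q(Jan 2020) = 5.07×93 + 2.88×58 + 5.58×128 + 1.38×175 = 471.51 + 167.04 + 714.24 + 241.5 = 1594.29
ΣP(Jan 2020)Q(Jan 2020) = 5.61×93 + 2.93×58 + 4.03×128 + 1.69×175 = 521.73 + 169.94 + 515.84 + 295.75 = 1503.26
L = 1594.29 / 1503.26 × 100 = 106.0555
Paasche component (current-period weights):
ΣP(Feb 2020)Q(Feb 2020) = 5.07×81 + 2.88×47 + 5.58×152 + 1.38×202 = 410.67 + 135.36 + 848.16 + 278.76 = 1672.95
ΣP(Jan 2020)Q(Feb 2020) = 5.61×81 + 2.93×47 + 4.03×152 + 1.69×202 = 454.41 + 137.71 + 612.56 + 341.38 = 1546.06
P = 1672.95 / 1546.06 × 100 = 108.2073
Fisher = √(L × P) = √(106.0555 × 108.2073) = 107.1260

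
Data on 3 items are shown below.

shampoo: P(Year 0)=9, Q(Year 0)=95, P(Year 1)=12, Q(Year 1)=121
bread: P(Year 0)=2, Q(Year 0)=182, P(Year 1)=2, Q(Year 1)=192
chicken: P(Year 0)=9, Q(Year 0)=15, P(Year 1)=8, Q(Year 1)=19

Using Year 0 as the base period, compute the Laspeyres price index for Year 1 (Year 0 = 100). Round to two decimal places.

Laspeyres price index uses base-period quantities as weights.
ΣP(Year 1)·Q(Year 0) = 12×95 + 2×182 + 8×15 = 1140 + 364 + 120 = 1624
ΣP(Year 0)·Q(Year 0) = 9×95 + 2×182 + 9×15 = 855 + 364 + 135 = 1354
Index = 1624 / 1354 × 100 = 119.9409

119.94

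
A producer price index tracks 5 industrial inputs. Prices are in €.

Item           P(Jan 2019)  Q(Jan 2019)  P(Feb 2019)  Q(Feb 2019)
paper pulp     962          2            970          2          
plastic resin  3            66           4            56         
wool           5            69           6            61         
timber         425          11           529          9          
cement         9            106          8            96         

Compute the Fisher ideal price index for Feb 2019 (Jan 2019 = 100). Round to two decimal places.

Laspeyres component (base-period weights):
ΣP(Feb 2019)Q(Jan 2019) = 970×2 + 4×66 + 6×69 + 529×11 + 8×106 = 1940 + 264 + 414 + 5819 + 848 = 9285
ΣP(Jan 2019)Q(Jan 2019) = 962×2 + 3×66 + 5×69 + 425×11 + 9×106 = 1924 + 198 + 345 + 4675 + 954 = 8096
L = 9285 / 8096 × 100 = 114.6863
Paasche component (current-period weights):
ΣP(Feb 2019)Q(Feb 2019) = 970×2 + 4×56 + 6×61 + 529×9 + 8×96 = 1940 + 224 + 366 + 4761 + 768 = 8059
ΣP(Jan 2019)Q(Feb 2019) = 962×2 + 3×56 + 5×61 + 425×9 + 9×96 = 1924 + 168 + 305 + 3825 + 864 = 7086
P = 8059 / 7086 × 100 = 113.7313
Fisher = √(L × P) = √(114.6863 × 113.7313) = 114.2078

114.21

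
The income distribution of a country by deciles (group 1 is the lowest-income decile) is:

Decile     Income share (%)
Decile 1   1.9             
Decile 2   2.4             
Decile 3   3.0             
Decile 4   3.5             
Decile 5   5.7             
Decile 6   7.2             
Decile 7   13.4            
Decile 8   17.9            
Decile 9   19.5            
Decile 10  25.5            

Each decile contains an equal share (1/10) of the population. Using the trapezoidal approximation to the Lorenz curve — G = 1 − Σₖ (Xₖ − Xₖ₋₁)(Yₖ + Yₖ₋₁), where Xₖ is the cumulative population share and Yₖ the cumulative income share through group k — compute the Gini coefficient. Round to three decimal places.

Cumulative income shares Yₖ: 0.0190, 0.0430, 0.0730, 0.1080, 0.1650, 0.2370, 0.3710, 0.5500, 0.7450, 1.0000
Σ (Xₖ−Xₖ₋₁)(Yₖ+Yₖ₋₁) = (1/10)(0.0190+0.0000) + (1/10)(0.0430+0.0190) + (1/10)(0.0730+0.0430) + (1/10)(0.1080+0.0730) + (1/10)(0.1650+0.1080) + (1/10)(0.2370+0.1650) + (1/10)(0.3710+0.2370) + (1/10)(0.5500+0.3710) + (1/10)(0.7450+0.5500) + (1/10)(1.0000+0.7450)
  = 0.0019 + 0.0062 + 0.0116 + 0.0181 + 0.0273 + 0.0402 + 0.0608 + 0.0921 + 0.1295 + 0.1745 = 0.5622
G = 1 − 0.5622 = 0.4378

0.438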